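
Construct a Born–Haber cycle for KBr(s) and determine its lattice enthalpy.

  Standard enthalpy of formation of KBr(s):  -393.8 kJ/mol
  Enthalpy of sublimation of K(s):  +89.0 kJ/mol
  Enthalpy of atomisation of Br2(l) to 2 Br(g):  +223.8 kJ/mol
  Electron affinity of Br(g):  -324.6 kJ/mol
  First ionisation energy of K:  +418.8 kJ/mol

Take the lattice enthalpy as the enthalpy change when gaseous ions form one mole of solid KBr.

ΔHf° = 1·ΔHsub + 1·(ΣIE) + 1/2·D(Br2) + 1·EA + U
-393.8 = 1·(+89.0) + 1·(+418.8) + 1/2·(+223.8) + 1·(-324.6) + U
U = -393.8 − (+295.1) = -688.9 kJ/mol

U = -688.9 kJ/mol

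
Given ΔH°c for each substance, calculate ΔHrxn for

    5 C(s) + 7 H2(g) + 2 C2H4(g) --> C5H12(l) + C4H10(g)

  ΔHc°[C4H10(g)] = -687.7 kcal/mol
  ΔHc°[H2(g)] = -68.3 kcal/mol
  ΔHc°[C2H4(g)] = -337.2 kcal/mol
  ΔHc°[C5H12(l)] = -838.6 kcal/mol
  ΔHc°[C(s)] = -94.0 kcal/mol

ΔHrxn = -96.2 kcal/mol

With combustion enthalpies, reactants minus products:
= [5·(-94.0) + 7·(-68.3) + 2·(-337.2)] − [1·(-838.6) + 1·(-687.7)]
= -96.2 kcal/mol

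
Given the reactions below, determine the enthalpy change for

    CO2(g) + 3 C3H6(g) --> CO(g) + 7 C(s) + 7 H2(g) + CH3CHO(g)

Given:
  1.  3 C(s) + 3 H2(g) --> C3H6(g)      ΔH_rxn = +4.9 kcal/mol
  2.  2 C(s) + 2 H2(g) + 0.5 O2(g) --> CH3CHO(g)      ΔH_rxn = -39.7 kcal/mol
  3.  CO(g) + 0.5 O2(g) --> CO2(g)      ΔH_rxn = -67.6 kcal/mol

ΔH_rxn = 13.2 kcal/mol

eq. 1 reversed and × 3 (reverse to put C3H6(g) on the reactant side; scale by 3 for the 3 C3H6(g)): (-3)·(+4.9) = -14.7 kcal/mol
eq. 2 as written (CH3CHO(g) already on the product side): -39.7 kcal/mol
eq. 3 reversed (reverse to put CO(g) on the product side): +67.6 kcal/mol
Combining the equations, ΔH_rxn = (-3)·(+4.9) + (1)·(-39.7) + (-1)·(-67.6) = 13.2 kcal/mol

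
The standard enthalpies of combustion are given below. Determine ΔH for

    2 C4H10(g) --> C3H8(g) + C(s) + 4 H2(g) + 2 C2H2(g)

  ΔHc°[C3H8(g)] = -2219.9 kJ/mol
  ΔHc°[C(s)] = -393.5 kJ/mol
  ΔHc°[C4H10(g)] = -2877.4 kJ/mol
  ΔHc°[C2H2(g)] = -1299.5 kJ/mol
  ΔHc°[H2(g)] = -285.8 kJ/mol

ΔH = 600.8 kJ/mol

With combustion enthalpies, reactants minus products:
= [2·(-2877.4)] − [1·(-2219.9) + 1·(-393.5) + 4·(-285.8) + 2·(-1299.5)]
= 600.8 kJ/mol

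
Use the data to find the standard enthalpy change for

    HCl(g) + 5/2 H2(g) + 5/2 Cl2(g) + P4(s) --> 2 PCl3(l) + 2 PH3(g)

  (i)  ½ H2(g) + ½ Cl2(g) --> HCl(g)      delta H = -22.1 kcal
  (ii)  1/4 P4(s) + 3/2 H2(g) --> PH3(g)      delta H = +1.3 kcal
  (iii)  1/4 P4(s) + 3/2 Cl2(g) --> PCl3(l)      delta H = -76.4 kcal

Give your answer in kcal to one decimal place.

(i) reversed (HCl(g) must end up as a reactant): +22.1 kcal
(ii) × 2 (scale by 2 for the 2 PH3(g)): (2)·(+1.3) = +2.6 kcal
(iii) × 2 (scale by 2 for the 2 PCl3(l)): (2)·(-76.4) = -152.8 kcal
delta H = (-1)·(-22.1) + (2)·(+1.3) + (2)·(-76.4) = -128.1 kcal

delta H = -128.1 kcal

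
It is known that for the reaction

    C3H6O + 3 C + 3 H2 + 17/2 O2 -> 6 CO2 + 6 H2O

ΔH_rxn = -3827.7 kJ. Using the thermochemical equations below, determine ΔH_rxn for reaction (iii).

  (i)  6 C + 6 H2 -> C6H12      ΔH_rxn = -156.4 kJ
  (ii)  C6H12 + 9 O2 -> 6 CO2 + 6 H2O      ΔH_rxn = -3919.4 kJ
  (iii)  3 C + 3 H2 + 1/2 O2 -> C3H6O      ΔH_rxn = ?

ΔH_rxn = -248.1 kJ

(i) as written: -156.4 kJ
(ii) as written: -3919.4 kJ
(iii) reversed: contributes −x
-3827.7 = (-156.4) + (-3919.4) − x
x = (-3827.7 − (-4075.8)) / (-1) = -248.1 kJ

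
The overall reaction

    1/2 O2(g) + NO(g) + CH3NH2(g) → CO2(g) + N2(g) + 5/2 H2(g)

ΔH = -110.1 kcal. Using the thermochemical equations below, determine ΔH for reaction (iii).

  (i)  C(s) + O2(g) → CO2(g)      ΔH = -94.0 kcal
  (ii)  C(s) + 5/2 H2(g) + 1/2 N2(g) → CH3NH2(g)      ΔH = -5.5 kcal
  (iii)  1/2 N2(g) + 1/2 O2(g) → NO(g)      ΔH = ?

ΔH = 21.6 kcal

(i) as written (CO2(g) already on the product side): -94.0 kcal
(ii) reversed (CH3NH2(g) must end up as a reactant): +5.5 kcal
(iii) reversed (NO(g) must end up as a reactant): contributes −x
-110.1 = (-94.0) + (+5.5) − x
x = (-110.1 − (-88.5)) / (-1) = 21.6 kcal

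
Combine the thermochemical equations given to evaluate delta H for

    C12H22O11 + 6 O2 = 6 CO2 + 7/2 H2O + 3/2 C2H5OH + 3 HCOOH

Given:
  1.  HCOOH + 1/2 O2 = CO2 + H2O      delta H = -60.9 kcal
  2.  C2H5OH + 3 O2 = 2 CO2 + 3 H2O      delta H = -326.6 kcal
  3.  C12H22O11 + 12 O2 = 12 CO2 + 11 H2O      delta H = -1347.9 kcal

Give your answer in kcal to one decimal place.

delta H = -675.3 kcal

eq. 1 reversed and × 3 (HCOOH must end up as a product; scale by 3 for the 3 HCOOH): (-3)·(-60.9) = +182.7 kcal
eq. 2 reversed and × 3/2 (reverse to put C2H5OH on the product side; scale by 3/2 for the 3/2 C2H5OH): (-3/2)·(-326.6) = +489.9 kcal
eq. 3 as written (C12H22O11 already on the reactant side): -1347.9 kcal
Since enthalpy is a state function, delta H = (+182.7) + (+489.9) + (-1347.9) = -675.3 kcal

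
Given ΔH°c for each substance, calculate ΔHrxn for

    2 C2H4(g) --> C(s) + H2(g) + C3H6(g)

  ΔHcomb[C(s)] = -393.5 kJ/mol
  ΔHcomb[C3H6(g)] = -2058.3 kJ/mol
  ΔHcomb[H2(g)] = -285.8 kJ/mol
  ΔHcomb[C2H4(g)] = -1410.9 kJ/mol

ΔHrxn = -84.2 kJ/mol

Using ΔH = Σ nΔHc°(reactants) − Σ nΔHc°(products):
= [2·(-1410.9)] − [1·(-393.5) + 1·(-285.8) + 1·(-2058.3)]
= -84.2 kJ/mol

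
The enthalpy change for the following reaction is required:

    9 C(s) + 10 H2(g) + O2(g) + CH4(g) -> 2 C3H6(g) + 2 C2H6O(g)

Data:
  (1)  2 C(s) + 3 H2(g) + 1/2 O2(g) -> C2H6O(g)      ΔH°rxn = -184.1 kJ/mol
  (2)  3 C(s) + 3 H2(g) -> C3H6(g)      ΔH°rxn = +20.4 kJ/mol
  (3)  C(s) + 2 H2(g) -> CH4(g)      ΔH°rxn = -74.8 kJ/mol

(1) × 2: (2)·(-184.1) = -368.2 kJ/mol
(2) × 2: (2)·(+20.4) = +40.8 kJ/mol
(3) reversed: +74.8 kJ/mol
Summing the manipulated equations, ΔH°rxn = (2)·(-184.1) + (2)·(+20.4) + (-1)·(-74.8) = -252.6 kJ/mol

ΔH°rxn = -252.6 kJ/mol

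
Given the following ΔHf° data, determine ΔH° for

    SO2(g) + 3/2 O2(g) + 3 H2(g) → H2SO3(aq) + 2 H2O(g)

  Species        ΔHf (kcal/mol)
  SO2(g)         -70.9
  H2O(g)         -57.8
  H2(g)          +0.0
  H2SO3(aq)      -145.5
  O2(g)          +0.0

ΔH° = -190.2 kcal/mol

ΔH°rxn = Σ nΔHf°(products) − Σ nΔHf°(reactants).
Products: 1·(-145.5) + 2·(-57.8) = -261.1
Reactants: 1·(-70.9) + 3/2·(+0.0) + 3·(+0.0) = -70.9
ΔH° = (-261.1) − (-70.9) = -190.2 kcal/mol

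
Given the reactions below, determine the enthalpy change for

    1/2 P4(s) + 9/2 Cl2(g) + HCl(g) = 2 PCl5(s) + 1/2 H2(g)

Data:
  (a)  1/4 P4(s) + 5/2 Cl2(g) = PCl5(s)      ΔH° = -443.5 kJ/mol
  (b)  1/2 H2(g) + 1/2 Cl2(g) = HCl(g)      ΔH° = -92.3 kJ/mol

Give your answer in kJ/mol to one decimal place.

(a) × 2: (2)·(-443.5) = -887.0 kJ/mol
(b) reversed: +92.3 kJ/mol
ΔH° = (2)·(-443.5) + (-1)·(-92.3) = -794.7 kJ/mol

ΔH° = -794.7 kJ/mol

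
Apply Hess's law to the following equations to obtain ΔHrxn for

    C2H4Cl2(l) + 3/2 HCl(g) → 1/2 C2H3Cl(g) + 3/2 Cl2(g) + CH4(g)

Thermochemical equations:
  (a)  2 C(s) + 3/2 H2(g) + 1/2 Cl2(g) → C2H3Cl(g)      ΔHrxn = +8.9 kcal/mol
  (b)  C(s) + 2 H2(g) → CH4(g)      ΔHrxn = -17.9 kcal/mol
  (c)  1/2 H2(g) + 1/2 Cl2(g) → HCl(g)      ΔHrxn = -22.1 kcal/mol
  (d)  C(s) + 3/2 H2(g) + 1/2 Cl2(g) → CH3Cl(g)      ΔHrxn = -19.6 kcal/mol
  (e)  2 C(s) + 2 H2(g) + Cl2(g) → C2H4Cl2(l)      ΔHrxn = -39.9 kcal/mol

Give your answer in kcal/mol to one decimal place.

(a) × 1/2 (×1/2 to match 1/2 C2H3Cl(g) in the target): (1/2)·(+8.9) = +4.45 kcal/mol
(b) as written (CH4(g) already on the product side): -17.9 kcal/mol
(c) reversed and × 3/2 (reverse to put HCl(g) on the reactant side; scale by 3/2 for the 3/2 HCl(g)): (-3/2)·(-22.1) = +33.15 kcal/mol
(d): not needed (CH3Cl(g) appears nowhere else).
(e) reversed (C2H4Cl2(l) must end up as a reactant): +39.9 kcal/mol
Summing the manipulated equations, ΔHrxn = (+4.45) + (-17.9) + (+33.15) + (+39.9) = 59.6 kcal/mol

ΔHrxn = 59.6 kcal/mol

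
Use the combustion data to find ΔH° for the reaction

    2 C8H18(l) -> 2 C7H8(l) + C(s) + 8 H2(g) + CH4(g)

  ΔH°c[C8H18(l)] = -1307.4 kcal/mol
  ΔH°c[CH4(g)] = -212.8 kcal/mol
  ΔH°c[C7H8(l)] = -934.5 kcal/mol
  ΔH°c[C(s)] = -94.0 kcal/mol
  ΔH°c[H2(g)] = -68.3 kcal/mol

With combustion enthalpies, reactants minus products:
= [2·(-1307.4)] − [2·(-934.5) + 1·(-94.0) + 8·(-68.3) + 1·(-212.8)]
= 107.4 kcal/mol

ΔH° = 107.4 kcal/mol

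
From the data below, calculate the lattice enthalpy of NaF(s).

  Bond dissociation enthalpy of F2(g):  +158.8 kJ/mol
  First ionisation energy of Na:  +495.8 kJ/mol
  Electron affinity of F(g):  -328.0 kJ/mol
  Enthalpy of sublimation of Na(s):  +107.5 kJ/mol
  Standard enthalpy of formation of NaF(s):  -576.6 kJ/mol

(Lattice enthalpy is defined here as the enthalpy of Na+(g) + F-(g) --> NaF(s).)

ΔHf° = 1·ΔHsub + 1·(ΣIE) + 1/2·D(F2) + 1·EA + U
-576.6 = 1·(+107.5) + 1·(+495.8) + 1/2·(+158.8) + 1·(-328.0) + U
U = -576.6 − (+354.7) = -931.3 kJ/mol

U = -931.3 kJ/mol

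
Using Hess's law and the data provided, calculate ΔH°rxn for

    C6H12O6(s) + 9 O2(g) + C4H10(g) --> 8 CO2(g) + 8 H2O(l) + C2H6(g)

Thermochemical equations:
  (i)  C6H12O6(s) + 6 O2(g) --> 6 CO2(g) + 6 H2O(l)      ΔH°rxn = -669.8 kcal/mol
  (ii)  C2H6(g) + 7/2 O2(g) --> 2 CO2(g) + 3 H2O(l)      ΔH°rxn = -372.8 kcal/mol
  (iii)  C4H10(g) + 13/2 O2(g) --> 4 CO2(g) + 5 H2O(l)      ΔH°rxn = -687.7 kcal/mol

ΔH°rxn = -984.7 kcal/mol

(i) as written: -669.8 kcal/mol
(ii) reversed: +372.8 kcal/mol
(iii) as written: -687.7 kcal/mol
ΔH°rxn = (1)·(-669.8) + (-1)·(-372.8) + (1)·(-687.7) = -984.7 kcal/mol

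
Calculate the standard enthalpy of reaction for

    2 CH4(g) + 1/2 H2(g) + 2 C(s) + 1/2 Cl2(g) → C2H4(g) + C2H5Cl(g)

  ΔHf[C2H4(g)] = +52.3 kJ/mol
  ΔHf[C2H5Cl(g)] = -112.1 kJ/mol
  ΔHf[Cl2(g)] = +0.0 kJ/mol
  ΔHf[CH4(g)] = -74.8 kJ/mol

ΔH°rxn = 89.8 kJ/mol

Products: 1·(+52.3) + 1·(-112.1) = -59.8
Reactants: 2·(-74.8) + 1/2·(+0.0) + 2·(+0.0) + 1/2·(+0.0) = -149.6
ΔH°rxn = (-59.8) − (-149.6) = 89.8 kJ/mol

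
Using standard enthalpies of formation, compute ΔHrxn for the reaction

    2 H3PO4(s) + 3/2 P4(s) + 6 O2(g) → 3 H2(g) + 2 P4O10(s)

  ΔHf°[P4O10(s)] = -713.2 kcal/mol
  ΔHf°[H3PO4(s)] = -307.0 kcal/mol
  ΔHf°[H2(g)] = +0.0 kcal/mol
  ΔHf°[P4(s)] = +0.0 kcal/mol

ΔHrxn = -812.4 kcal/mol

ΔH°rxn = Σ nΔHf°(products) − Σ nΔHf°(reactants).
Products: 3·(+0.0) + 2·(-713.2) = -1426.4
Reactants: 2·(-307.0) + 3/2·(+0.0) + 6·(+0.0) = -614.0
ΔHrxn = (-1426.4) − (-614.0) = -812.4 kcal/mol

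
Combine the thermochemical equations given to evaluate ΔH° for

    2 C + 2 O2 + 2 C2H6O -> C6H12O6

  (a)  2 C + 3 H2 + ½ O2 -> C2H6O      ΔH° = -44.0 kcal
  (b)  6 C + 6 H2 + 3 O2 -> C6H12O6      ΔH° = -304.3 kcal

(a) reversed and × 2: (-2)·(-44.0) = +88.0 kcal
(b) as written: -304.3 kcal
ΔH° = (+88.0) + (-304.3) = -216.3 kcal

ΔH° = -216.3 kcal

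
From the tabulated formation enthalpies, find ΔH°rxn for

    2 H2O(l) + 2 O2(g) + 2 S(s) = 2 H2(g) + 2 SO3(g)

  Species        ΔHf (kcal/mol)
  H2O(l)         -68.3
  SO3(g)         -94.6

ΔH°rxn = -52.6 kcal/mol

Products: 2·(+0.0) + 2·(-94.6) = -189.2
Reactants: 2·(-68.3) + 2·(+0.0) + 2·(+0.0) = -136.6
ΔH°rxn = (-189.2) − (-136.6) = -52.6 kcal/mol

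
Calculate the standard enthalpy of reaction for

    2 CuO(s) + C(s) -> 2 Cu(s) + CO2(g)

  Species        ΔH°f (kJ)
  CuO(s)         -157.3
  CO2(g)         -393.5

ΔH°rxn = Σ nΔHf°(products) − Σ nΔHf°(reactants).
Products: 2·(+0.0) + 1·(-393.5) = -393.5
Reactants: 2·(-157.3) + 1·(+0.0) = -314.6
ΔH°rxn = (-393.5) − (-314.6) = -78.9 kJ

ΔH°rxn = -78.9 kJ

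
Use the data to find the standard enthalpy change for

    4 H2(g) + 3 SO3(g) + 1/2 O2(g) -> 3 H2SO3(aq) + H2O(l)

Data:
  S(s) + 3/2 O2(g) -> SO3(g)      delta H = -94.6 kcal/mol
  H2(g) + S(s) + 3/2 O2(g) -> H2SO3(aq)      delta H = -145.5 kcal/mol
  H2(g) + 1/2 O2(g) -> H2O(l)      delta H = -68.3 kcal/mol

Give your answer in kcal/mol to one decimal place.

equation 1 reversed and × 3 (reverse to put SO3(g) on the reactant side; scale by 3 for the 3 SO3(g)): (-3)·(-94.6) = +283.8 kcal/mol
equation 2 × 3 (scale by 3 for the 3 H2SO3(aq)): (3)·(-145.5) = -436.5 kcal/mol
equation 3 as written (H2O(l) already on the product side): -68.3 kcal/mol
delta H = (+283.8) + (-436.5) + (-68.3) = -221.0 kcal/mol

delta H = -221.0 kcal/mol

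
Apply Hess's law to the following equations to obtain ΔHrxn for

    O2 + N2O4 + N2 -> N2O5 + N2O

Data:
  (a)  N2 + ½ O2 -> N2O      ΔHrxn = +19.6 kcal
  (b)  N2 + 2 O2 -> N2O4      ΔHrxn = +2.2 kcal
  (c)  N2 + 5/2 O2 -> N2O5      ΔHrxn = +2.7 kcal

(a) as written (N2O already on the product side): +19.6 kcal
(b) reversed (N2O4 must end up as a reactant): -2.2 kcal
(c) as written (N2O5 already on the product side): +2.7 kcal
By Hess's law, ΔHrxn = (+19.6) + (-2.2) + (+2.7) = 20.1 kcal

ΔHrxn = 20.1 kcal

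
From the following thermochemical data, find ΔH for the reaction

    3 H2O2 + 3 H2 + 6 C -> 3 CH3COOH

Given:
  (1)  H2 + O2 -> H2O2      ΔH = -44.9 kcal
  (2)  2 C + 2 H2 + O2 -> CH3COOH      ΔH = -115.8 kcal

(1) reversed and × 3 (H2O2 must end up as a reactant; ×3 to match 3 H2O2 in the target): (-3)·(-44.9) = +134.7 kcal
(2) × 3 (×3 to match 3 CH3COOH in the target): (3)·(-115.8) = -347.4 kcal
By Hess's law, ΔH = (+134.7) + (-347.4) = -212.7 kcal

ΔH = -212.7 kcal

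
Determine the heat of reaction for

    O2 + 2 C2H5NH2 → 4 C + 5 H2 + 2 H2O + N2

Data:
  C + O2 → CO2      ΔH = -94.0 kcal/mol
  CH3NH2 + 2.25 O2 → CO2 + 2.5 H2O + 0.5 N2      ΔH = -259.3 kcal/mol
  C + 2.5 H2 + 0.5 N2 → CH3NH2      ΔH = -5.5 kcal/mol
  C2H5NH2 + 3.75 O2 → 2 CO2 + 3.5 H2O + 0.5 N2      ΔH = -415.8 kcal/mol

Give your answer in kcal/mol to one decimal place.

ΔH = -114.0 kcal/mol

equation 1 reversed and × 2: (-2)·(-94.0) = +188.0 kcal/mol
equation 2 reversed and × 2: (-2)·(-259.3) = +518.6 kcal/mol
equation 3 reversed and × 2 (H2 must end up as a product; ×2 to match 5 H2 in the target): (-2)·(-5.5) = +11.0 kcal/mol
equation 4 × 2 (×2 to match 2 C2H5NH2 in the target): (2)·(-415.8) = -831.6 kcal/mol
By Hess's law, ΔH = (-2)·(-94.0) + (-2)·(-259.3) + (-2)·(-5.5) + (2)·(-415.8) = -114.0 kcal/mol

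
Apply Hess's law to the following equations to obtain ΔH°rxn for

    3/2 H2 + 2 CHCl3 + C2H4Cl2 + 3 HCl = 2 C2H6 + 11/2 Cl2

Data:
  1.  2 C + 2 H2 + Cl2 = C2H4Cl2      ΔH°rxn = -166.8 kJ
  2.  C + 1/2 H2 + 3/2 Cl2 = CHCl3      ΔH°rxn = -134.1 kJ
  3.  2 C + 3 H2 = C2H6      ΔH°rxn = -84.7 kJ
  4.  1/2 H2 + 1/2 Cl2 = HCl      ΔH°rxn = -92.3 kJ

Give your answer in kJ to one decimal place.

eq. 1 reversed (reverse to put C2H4Cl2 on the reactant side): +166.8 kJ
eq. 2 reversed and × 2 (CHCl3 must end up as a reactant; ×2 to match 2 CHCl3 in the target): (-2)·(-134.1) = +268.2 kJ
eq. 3 × 2 (×2 to match 2 C2H6 in the target): (2)·(-84.7) = -169.4 kJ
eq. 4 reversed and × 3 (reverse to put HCl on the reactant side; ×3 to match 3 HCl in the target): (-3)·(-92.3) = +276.9 kJ
ΔH°rxn = (+166.8) + (+268.2) + (-169.4) + (+276.9) = 542.5 kJ

ΔH°rxn = 542.5 kJ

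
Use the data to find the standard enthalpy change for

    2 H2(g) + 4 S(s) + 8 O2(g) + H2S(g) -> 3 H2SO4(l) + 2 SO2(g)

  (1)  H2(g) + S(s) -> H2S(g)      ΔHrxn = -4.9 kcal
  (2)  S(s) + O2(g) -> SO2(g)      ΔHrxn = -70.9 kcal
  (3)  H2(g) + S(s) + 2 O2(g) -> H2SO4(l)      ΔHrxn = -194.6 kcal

(1) reversed (H2S(g) must end up as a reactant): +4.9 kcal
(2) × 2 (scale by 2 for the 2 SO2(g)): (2)·(-70.9) = -141.8 kcal
(3) × 3 (×3 to match 3 H2SO4(l) in the target): (3)·(-194.6) = -583.8 kcal
Combining the equations, ΔHrxn = (-1)·(-4.9) + (2)·(-70.9) + (3)·(-194.6) = -720.7 kcal

ΔHrxn = -720.7 kcal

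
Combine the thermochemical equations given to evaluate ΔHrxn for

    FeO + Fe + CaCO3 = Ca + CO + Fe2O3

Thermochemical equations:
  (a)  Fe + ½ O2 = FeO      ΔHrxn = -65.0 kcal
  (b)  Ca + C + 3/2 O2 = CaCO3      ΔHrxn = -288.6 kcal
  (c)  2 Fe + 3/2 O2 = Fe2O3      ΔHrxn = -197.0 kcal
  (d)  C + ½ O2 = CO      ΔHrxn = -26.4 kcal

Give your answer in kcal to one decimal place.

ΔHrxn = 130.2 kcal

(a) reversed: +65.0 kcal
(b) reversed: +288.6 kcal
(c) as written: -197.0 kcal
(d) as written: -26.4 kcal
ΔHrxn = (-1)·(-65.0) + (-1)·(-288.6) + (1)·(-197.0) + (1)·(-26.4) = 130.2 kcal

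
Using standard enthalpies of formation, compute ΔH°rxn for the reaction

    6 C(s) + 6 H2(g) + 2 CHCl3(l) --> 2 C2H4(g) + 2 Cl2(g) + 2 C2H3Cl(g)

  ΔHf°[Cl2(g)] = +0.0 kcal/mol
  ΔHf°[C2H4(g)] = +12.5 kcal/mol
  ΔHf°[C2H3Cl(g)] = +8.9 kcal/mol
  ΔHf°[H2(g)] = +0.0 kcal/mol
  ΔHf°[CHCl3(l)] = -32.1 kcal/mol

Products: 2·(+12.5) + 2·(+0.0) + 2·(+8.9) = +42.8
Reactants: 6·(+0.0) + 6·(+0.0) + 2·(-32.1) = -64.2
ΔH°rxn = (+42.8) − (-64.2) = 107.0 kcal/mol

ΔH°rxn = 107.0 kcal/mol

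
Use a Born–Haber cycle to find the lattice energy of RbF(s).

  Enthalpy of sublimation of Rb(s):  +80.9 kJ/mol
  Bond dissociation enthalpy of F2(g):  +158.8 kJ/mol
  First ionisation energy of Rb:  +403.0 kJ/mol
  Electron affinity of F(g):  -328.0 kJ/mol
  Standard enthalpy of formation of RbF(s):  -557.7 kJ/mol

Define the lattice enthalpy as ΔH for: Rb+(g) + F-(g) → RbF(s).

U = -793.0 kJ/mol

ΔHf° = 1·ΔHsub + 1·(ΣIE) + 1/2·D(F2) + 1·EA + U
-557.7 = 1·(+80.9) + 1·(+403.0) + 1/2·(+158.8) + 1·(-328.0) + U
U = -557.7 − (+235.3) = -793.0 kJ/mol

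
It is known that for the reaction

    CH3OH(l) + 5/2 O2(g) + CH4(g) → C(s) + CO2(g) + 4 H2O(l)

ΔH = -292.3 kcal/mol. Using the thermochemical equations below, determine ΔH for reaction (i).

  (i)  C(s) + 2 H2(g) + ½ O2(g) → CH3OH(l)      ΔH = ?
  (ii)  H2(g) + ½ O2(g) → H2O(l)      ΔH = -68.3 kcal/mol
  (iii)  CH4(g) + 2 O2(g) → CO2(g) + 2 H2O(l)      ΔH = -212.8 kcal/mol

(i) reversed (CH3OH(l) must end up as a reactant): contributes −x
(ii) × 2: (2)·(-68.3) = -136.6 kcal/mol
(iii) as written (CH4(g) already on the reactant side): -212.8 kcal/mol
-292.3 = (-136.6) + (-212.8) − x
x = (-292.3 − (-349.4)) / (-1) = -57.1 kcal/mol

ΔH = -57.1 kcal/mol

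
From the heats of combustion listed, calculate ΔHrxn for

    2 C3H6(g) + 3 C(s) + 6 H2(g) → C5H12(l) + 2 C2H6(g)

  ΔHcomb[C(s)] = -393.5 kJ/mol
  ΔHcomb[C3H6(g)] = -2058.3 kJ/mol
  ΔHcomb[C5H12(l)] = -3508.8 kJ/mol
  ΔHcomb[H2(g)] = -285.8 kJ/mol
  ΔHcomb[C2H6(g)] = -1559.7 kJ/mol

With combustion enthalpies, reactants minus products:
= [2·(-2058.3) + 3·(-393.5) + 6·(-285.8)] − [1·(-3508.8) + 2·(-1559.7)]
= -383.7 kJ/mol

ΔHrxn = -383.7 kJ/mol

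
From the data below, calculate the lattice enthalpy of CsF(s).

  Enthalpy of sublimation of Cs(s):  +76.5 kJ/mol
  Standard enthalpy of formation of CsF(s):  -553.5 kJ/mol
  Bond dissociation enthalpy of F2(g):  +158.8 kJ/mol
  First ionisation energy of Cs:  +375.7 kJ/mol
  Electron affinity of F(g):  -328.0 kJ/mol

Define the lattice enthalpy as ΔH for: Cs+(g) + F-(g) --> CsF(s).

ΔHf° = 1·ΔHsub + 1·(ΣIE) + 1/2·D(F2) + 1·EA + U
-553.5 = 1·(+76.5) + 1·(+375.7) + 1/2·(+158.8) + 1·(-328.0) + U
U = -553.5 − (+203.6) = -757.1 kJ/mol

U = -757.1 kJ/mol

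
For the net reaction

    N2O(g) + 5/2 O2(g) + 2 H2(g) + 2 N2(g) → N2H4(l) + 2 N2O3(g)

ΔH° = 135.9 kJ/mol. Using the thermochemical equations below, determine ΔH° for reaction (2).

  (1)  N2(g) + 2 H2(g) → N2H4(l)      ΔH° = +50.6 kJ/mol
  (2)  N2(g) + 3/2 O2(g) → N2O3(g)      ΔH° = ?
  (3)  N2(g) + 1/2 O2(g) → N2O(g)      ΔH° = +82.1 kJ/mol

(1) as written: +50.6 kJ/mol
(2) × 2: contributes 2·x
(3) reversed: -82.1 kJ/mol
+135.9 = (+50.6) + (-82.1) + 2·x
x = (+135.9 − (-31.5)) / (2) = 83.7 kJ/mol

ΔH° = 83.7 kJ/mol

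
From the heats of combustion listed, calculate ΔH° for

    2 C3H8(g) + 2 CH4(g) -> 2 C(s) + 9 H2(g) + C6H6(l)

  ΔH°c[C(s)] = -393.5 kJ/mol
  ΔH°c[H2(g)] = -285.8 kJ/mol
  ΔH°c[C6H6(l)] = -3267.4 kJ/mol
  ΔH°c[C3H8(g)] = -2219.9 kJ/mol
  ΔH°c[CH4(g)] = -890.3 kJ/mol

ΔH° = 406.2 kJ/mol

Using ΔH = Σ nΔHc°(reactants) − Σ nΔHc°(products):
= [2·(-2219.9) + 2·(-890.3)] − [2·(-393.5) + 9·(-285.8) + 1·(-3267.4)]
= 406.2 kJ/mol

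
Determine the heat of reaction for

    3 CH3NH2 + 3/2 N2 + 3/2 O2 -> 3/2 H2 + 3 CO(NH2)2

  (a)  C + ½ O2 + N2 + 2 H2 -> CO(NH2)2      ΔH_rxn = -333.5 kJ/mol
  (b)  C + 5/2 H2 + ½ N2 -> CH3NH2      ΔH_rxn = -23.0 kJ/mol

(a) × 3: (3)·(-333.5) = -1000.5 kJ/mol
(b) reversed and × 3: (-3)·(-23.0) = +69.0 kJ/mol
Summing the manipulated equations, ΔH_rxn = (-1000.5) + (+69.0) = -931.5 kJ/mol

ΔH_rxn = -931.5 kJ/mol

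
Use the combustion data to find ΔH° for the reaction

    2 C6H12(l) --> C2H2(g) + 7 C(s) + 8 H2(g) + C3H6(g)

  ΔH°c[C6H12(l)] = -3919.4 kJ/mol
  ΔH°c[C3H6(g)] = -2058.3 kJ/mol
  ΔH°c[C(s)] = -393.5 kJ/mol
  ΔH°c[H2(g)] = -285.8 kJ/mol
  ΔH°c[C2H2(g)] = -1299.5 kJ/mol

With combustion enthalpies, reactants minus products:
= [2·(-3919.4)] − [1·(-1299.5) + 7·(-393.5) + 8·(-285.8) + 1·(-2058.3)]
= 559.9 kJ/mol

ΔH° = 559.9 kJ/mol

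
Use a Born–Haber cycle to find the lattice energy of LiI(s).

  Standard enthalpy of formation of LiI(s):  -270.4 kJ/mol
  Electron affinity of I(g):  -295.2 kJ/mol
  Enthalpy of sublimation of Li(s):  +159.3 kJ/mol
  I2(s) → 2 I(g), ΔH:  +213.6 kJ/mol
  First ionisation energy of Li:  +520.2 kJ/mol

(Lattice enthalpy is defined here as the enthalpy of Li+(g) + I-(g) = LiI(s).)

ΔHf° = 1·ΔHsub + 1·(ΣIE) + 1/2·D(I2) + 1·EA + U
-270.4 = 1·(+159.3) + 1·(+520.2) + 1/2·(+213.6) + 1·(-295.2) + U
U = -270.4 − (+491.1) = -761.5 kJ/mol

U = -761.5 kJ/mol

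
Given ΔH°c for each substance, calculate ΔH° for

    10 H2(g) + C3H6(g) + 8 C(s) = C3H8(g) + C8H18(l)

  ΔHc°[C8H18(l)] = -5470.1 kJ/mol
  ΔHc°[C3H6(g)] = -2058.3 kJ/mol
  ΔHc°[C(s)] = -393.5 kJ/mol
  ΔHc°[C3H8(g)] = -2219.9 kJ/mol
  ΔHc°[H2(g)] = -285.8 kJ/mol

With combustion enthalpies, reactants minus products:
= [10·(-285.8) + 1·(-2058.3) + 8·(-393.5)] − [1·(-2219.9) + 1·(-5470.1)]
= -374.3 kJ/mol

ΔH° = -374.3 kJ/mol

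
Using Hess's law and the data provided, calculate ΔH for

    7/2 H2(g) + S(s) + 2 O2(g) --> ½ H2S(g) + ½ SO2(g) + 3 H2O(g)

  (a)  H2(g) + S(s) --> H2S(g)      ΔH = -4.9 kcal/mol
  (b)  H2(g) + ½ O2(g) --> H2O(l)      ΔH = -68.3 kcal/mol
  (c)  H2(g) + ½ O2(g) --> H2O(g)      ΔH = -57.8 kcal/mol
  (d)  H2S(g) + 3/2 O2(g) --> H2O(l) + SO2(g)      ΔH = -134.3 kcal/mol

ΔH = -211.3 kcal/mol

(a) as written (S(s) already on the reactant side): -4.9 kcal/mol
(b) reversed and × 1/2: (-1/2)·(-68.3) = +34.15 kcal/mol
(c) × 3 (×3 to match 3 H2O(g) in the target): (3)·(-57.8) = -173.4 kcal/mol
(d) × 1/2 (×1/2 to match 1/2 SO2(g) in the target): (1/2)·(-134.3) = -67.15 kcal/mol
Summing the manipulated equations, ΔH = (-4.9) + (+34.15) + (-173.4) + (-67.15) = -211.3 kcal/mol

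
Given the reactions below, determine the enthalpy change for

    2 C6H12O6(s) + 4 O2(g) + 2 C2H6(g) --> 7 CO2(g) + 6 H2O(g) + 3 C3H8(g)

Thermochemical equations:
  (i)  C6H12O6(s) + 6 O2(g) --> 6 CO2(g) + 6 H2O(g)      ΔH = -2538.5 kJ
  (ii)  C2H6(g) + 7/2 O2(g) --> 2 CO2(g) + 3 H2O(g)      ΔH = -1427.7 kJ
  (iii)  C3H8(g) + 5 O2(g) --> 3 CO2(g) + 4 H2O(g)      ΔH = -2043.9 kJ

ΔH = -1800.7 kJ

(i) × 2 (scale by 2 for the 2 C6H12O6(s)): (2)·(-2538.5) = -5077.0 kJ
(ii) × 2 (×2 to match 2 C2H6(g) in the target): (2)·(-1427.7) = -2855.4 kJ
(iii) reversed and × 3 (reverse to put C3H8(g) on the product side; scale by 3 for the 3 C3H8(g)): (-3)·(-2043.9) = +6131.7 kJ
Combining the equations, ΔH = (2)·(-2538.5) + (2)·(-1427.7) + (-3)·(-2043.9) = -1800.7 kJ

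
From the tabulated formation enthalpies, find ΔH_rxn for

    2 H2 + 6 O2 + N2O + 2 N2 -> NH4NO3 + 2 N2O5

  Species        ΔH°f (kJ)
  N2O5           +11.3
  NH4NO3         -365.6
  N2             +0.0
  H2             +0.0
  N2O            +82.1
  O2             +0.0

ΔH_rxn = -425.1 kJ

Products: 1·(-365.6) + 2·(+11.3) = -343.0
Reactants: 2·(+0.0) + 6·(+0.0) + 1·(+82.1) + 2·(+0.0) = +82.1
ΔH_rxn = (-343.0) − (+82.1) = -425.1 kJ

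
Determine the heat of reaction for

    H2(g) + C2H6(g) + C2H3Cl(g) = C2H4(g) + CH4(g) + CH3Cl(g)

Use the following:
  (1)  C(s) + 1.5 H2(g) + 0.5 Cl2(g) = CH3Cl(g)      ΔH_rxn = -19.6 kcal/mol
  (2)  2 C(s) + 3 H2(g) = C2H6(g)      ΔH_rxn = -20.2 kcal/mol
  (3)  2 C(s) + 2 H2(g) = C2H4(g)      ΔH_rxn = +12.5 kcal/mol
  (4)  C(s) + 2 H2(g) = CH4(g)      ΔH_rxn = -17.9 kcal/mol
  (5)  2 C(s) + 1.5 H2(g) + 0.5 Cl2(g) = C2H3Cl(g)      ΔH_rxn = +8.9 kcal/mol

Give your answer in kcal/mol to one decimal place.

(1) as written (CH3Cl(g) already on the product side): -19.6 kcal/mol
(2) reversed (C2H6(g) must end up as a reactant): +20.2 kcal/mol
(3) as written (C2H4(g) already on the product side): +12.5 kcal/mol
(4) as written (CH4(g) already on the product side): -17.9 kcal/mol
(5) reversed (C2H3Cl(g) must end up as a reactant): -8.9 kcal/mol
ΔH_rxn = (1)·(-19.6) + (-1)·(-20.2) + (1)·(+12.5) + (1)·(-17.9) + (-1)·(+8.9) = -13.7 kcal/mol

ΔH_rxn = -13.7 kcal/mol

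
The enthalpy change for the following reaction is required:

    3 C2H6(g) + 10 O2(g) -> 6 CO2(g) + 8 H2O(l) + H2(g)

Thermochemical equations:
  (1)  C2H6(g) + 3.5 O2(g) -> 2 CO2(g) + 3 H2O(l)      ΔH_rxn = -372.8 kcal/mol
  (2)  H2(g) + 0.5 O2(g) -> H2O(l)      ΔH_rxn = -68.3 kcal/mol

ΔH_rxn = -1050.1 kcal/mol

(1) × 3: (3)·(-372.8) = -1118.4 kcal/mol
(2) reversed: +68.3 kcal/mol
Summing the manipulated equations, ΔH_rxn = (-1118.4) + (+68.3) = -1050.1 kcal/mol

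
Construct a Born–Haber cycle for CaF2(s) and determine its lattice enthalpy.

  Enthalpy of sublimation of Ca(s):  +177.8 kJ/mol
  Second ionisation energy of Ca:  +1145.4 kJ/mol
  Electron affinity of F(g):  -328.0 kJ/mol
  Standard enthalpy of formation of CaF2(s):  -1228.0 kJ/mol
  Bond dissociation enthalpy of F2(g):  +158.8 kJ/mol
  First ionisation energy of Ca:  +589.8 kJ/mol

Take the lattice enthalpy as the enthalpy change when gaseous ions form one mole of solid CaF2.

ΔHf° = 1·ΔHsub + 1·(ΣIE) + 1·D(F2) + 2·EA + U
-1228.0 = 1·(+177.8) + 1·(+1735.2) + 1·(+158.8) + 2·(-328.0) + U
U = -1228.0 − (+1415.8) = -2643.8 kJ/mol

U = -2643.8 kJ/mol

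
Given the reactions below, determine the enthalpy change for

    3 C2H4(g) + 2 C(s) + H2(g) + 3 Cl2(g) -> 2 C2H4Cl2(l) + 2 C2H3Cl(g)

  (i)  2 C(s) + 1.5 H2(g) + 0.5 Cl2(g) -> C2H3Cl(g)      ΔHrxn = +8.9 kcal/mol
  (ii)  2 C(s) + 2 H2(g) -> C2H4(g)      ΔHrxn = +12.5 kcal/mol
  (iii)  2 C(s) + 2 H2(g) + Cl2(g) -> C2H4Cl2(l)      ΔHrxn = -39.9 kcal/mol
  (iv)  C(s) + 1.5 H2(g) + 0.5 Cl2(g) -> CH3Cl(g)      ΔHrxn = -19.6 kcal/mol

(i) × 2 (×2 to match 2 C2H3Cl(g) in the target): (2)·(+8.9) = +17.8 kcal/mol
(ii) reversed and × 3 (reverse to put C2H4(g) on the reactant side; scale by 3 for the 3 C2H4(g)): (-3)·(+12.5) = -37.5 kcal/mol
(iii) × 2 (scale by 2 for the 2 C2H4Cl2(l)): (2)·(-39.9) = -79.8 kcal/mol
(iv): not needed (CH3Cl(g) appears nowhere else).
ΔHrxn = (+17.8) + (-37.5) + (-79.8) = -99.5 kcal/mol

ΔHrxn = -99.5 kcal/mol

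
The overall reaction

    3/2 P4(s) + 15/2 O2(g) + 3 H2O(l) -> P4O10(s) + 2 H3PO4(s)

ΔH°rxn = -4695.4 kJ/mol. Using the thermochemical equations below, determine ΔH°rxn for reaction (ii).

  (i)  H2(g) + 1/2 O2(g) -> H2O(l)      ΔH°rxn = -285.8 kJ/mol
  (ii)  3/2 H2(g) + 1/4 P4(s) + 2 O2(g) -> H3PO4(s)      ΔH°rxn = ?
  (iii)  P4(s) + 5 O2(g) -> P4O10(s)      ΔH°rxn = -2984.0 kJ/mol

(i) reversed and × 3 (reverse to put H2O(l) on the reactant side; scale by 3 for the 3 H2O(l)): (-3)·(-285.8) = +857.4 kJ/mol
(ii) × 2 (×2 to match 2 H3PO4(s) in the target): contributes 2·x
(iii) as written (P4O10(s) already on the product side): -2984.0 kJ/mol
-4695.4 = (+857.4) + (-2984.0) + 2·x
x = (-4695.4 − (-2126.6)) / (2) = -1284.4 kJ/mol

ΔH°rxn = -1284.4 kJ/mol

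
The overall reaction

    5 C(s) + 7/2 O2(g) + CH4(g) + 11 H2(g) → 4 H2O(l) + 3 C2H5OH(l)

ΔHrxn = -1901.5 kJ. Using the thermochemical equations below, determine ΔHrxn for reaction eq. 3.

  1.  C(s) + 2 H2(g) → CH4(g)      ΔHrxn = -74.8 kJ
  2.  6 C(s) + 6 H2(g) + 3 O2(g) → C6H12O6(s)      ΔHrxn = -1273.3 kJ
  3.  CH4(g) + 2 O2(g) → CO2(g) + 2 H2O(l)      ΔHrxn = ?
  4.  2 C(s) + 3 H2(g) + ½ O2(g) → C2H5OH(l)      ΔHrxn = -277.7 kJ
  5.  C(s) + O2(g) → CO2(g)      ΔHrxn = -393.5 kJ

ΔHrxn = -890.3 kJ

eq. 1 as written: -74.8 kJ
eq. 2: not needed.
eq. 3 × 2: contributes 2·x
eq. 4 × 3: (3)·(-277.7) = -833.1 kJ
eq. 5 reversed and × 2: (-2)·(-393.5) = +787.0 kJ
-1901.5 = (-74.8) + (-833.1) + (+787.0) + 2·x
x = (-1901.5 − (-120.9)) / (2) = -890.3 kJ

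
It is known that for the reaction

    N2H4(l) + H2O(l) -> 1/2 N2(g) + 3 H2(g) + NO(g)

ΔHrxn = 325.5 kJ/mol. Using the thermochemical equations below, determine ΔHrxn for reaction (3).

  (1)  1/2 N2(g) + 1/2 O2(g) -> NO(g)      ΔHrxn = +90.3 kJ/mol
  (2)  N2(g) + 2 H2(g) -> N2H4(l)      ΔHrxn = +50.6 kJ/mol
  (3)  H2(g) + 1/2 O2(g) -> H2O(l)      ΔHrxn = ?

(1) as written (NO(g) already on the product side): +90.3 kJ/mol
(2) reversed (N2H4(l) must end up as a reactant): -50.6 kJ/mol
(3) reversed (H2O(l) must end up as a reactant): contributes −x
+325.5 = (+90.3) + (-50.6) − x
x = (+325.5 − (+39.7)) / (-1) = -285.8 kJ/mol

ΔHrxn = -285.8 kJ/mol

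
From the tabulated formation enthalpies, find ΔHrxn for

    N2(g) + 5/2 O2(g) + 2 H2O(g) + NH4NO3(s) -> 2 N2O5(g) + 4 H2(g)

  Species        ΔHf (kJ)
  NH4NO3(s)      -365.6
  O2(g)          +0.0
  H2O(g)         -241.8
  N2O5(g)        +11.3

Products: 2·(+11.3) + 4·(+0.0) = +22.6
Reactants: 1·(+0.0) + 5/2·(+0.0) + 2·(-241.8) + 1·(-365.6) = -849.2
ΔHrxn = (+22.6) − (-849.2) = 871.8 kJ

ΔHrxn = 871.8 kJ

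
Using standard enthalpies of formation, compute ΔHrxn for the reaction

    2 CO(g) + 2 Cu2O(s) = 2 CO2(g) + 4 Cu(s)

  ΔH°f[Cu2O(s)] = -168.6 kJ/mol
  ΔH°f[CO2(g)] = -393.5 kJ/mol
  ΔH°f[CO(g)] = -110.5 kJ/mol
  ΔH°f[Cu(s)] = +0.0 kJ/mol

ΔHrxn = -228.8 kJ/mol

ΔH°rxn = Σ nΔHf°(products) − Σ nΔHf°(reactants).
Products: 2·(-393.5) + 4·(+0.0) = -787.0
Reactants: 2·(-110.5) + 2·(-168.6) = -558.2
ΔHrxn = (-787.0) − (-558.2) = -228.8 kJ/mol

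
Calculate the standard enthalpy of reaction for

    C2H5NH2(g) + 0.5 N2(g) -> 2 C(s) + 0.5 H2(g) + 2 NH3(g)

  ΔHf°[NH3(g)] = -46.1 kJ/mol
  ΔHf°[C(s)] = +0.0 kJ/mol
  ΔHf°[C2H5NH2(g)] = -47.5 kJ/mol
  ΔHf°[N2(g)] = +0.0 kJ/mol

ΔHrxn = -44.7 kJ/mol

ΔH°rxn = Σ nΔHf°(products) − Σ nΔHf°(reactants).
Products: 2·(+0.0) + 1/2·(+0.0) + 2·(-46.1) = -92.2
Reactants: 1·(-47.5) + 1/2·(+0.0) = -47.5
ΔHrxn = (-92.2) − (-47.5) = -44.7 kJ/mol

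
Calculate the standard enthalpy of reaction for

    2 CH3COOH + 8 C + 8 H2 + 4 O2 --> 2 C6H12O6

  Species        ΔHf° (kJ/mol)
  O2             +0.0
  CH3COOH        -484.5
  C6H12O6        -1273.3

Products: 2·(-1273.3) = -2546.6
Reactants: 2·(-484.5) + 8·(+0.0) + 8·(+0.0) + 4·(+0.0) = -969.0
ΔH°rxn = (-2546.6) − (-969.0) = -1577.6 kJ/mol

ΔH°rxn = -1577.6 kJ/mol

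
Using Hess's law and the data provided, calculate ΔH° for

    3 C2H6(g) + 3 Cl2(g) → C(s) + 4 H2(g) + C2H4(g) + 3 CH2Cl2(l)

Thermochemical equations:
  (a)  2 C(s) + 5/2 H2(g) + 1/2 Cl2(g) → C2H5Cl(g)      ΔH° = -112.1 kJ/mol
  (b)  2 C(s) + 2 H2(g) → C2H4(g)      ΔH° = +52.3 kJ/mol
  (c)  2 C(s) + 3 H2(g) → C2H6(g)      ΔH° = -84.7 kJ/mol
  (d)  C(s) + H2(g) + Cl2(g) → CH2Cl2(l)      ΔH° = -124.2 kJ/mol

(a): not needed (C2H5Cl(g) appears nowhere else).
(b) as written (C2H4(g) already on the product side): +52.3 kJ/mol
(c) reversed and × 3 (C2H6(g) must end up as a reactant; ×3 to match 3 C2H6(g) in the target): (-3)·(-84.7) = +254.1 kJ/mol
(d) × 3 (×3 to match 3 CH2Cl2(l) in the target): (3)·(-124.2) = -372.6 kJ/mol
By Hess's law, ΔH° = (+52.3) + (+254.1) + (-372.6) = -66.2 kJ/mol

ΔH° = -66.2 kJ/mol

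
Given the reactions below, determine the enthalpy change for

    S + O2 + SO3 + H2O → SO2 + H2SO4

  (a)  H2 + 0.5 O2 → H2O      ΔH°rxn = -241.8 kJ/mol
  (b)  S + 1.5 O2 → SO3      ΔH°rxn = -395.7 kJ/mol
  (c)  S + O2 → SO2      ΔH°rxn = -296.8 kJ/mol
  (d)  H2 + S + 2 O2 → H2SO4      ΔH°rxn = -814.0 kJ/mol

(a) reversed (H2O must end up as a reactant): +241.8 kJ/mol
(b) reversed (SO3 must end up as a reactant): +395.7 kJ/mol
(c) as written (SO2 already on the product side): -296.8 kJ/mol
(d) as written (H2SO4 already on the product side): -814.0 kJ/mol
By Hess's law, ΔH°rxn = (+241.8) + (+395.7) + (-296.8) + (-814.0) = -473.3 kJ/mol

ΔH°rxn = -473.3 kJ/mol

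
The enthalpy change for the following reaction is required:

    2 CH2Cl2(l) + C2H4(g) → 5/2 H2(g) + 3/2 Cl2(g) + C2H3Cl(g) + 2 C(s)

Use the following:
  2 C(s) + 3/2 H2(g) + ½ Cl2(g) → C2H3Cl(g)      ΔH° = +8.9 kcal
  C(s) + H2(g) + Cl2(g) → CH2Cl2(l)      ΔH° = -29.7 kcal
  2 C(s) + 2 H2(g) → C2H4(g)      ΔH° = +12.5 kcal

equation 1 as written (C2H3Cl(g) already on the product side): +8.9 kcal
equation 2 reversed and × 2 (reverse to put CH2Cl2(l) on the reactant side; scale by 2 for the 2 CH2Cl2(l)): (-2)·(-29.7) = +59.4 kcal
equation 3 reversed (reverse to put C2H4(g) on the reactant side): -12.5 kcal
ΔH° = (1)·(+8.9) + (-2)·(-29.7) + (-1)·(+12.5) = 55.8 kcal

ΔH° = 55.8 kcal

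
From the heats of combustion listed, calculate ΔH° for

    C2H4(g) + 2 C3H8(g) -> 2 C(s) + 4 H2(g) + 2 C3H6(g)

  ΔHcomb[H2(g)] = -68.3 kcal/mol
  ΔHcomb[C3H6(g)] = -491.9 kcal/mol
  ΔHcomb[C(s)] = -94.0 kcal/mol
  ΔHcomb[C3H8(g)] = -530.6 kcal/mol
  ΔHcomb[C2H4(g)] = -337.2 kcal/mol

ΔH° = 46.6 kcal/mol

Using ΔH = Σ nΔHc°(reactants) − Σ nΔHc°(products):
= [1·(-337.2) + 2·(-530.6)] − [2·(-94.0) + 4·(-68.3) + 2·(-491.9)]
= 46.6 kcal/mol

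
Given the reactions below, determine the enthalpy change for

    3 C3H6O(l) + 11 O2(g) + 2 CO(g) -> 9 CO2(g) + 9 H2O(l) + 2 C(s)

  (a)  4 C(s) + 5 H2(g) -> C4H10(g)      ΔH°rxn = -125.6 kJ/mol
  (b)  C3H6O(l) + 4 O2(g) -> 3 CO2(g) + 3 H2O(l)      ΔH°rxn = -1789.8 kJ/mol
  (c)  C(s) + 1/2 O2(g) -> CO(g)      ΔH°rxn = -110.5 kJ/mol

(a): not needed.
(b) × 3: (3)·(-1789.8) = -5369.4 kJ/mol
(c) reversed and × 2: (-2)·(-110.5) = +221.0 kJ/mol
Combining the equations, ΔH°rxn = (-5369.4) + (+221.0) = -5148.4 kJ/mol

ΔH°rxn = -5148.4 kJ/mol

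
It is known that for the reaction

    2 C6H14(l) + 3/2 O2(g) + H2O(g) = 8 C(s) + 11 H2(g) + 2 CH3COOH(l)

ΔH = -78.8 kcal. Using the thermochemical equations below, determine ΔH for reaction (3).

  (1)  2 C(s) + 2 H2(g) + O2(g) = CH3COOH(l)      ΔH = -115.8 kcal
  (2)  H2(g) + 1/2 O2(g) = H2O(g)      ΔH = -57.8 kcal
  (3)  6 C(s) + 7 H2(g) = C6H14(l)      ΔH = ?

(1) × 2: (2)·(-115.8) = -231.6 kcal
(2) reversed: +57.8 kcal
(3) reversed and × 2: contributes −2·x
-78.8 = (-231.6) + (+57.8) − 2·x
x = (-78.8 − (-173.8)) / (-2) = -47.5 kcal

ΔH = -47.5 kcal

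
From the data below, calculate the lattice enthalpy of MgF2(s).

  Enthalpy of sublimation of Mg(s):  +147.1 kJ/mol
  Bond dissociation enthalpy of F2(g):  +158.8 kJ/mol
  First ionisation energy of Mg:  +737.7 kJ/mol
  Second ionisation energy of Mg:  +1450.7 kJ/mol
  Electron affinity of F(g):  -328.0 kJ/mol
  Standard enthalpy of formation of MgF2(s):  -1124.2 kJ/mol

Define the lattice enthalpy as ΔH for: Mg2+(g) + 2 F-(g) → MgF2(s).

U = -2962.5 kJ/mol

ΔHf° = 1·ΔHsub + 1·(ΣIE) + 1·D(F2) + 2·EA + U
-1124.2 = 1·(+147.1) + 1·(+2188.4) + 1·(+158.8) + 2·(-328.0) + U
U = -1124.2 − (+1838.3) = -2962.5 kJ/mol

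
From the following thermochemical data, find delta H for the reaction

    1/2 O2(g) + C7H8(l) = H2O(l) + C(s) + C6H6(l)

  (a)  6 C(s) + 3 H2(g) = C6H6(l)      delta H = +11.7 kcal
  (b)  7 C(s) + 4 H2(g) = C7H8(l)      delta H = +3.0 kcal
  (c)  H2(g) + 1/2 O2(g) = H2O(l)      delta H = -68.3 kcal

delta H = -59.6 kcal

(a) as written (C6H6(l) already on the product side): +11.7 kcal
(b) reversed (reverse to put C7H8(l) on the reactant side): -3.0 kcal
(c) as written (H2O(l) already on the product side): -68.3 kcal
Since enthalpy is a state function, delta H = (1)·(+11.7) + (-1)·(+3.0) + (1)·(-68.3) = -59.6 kcal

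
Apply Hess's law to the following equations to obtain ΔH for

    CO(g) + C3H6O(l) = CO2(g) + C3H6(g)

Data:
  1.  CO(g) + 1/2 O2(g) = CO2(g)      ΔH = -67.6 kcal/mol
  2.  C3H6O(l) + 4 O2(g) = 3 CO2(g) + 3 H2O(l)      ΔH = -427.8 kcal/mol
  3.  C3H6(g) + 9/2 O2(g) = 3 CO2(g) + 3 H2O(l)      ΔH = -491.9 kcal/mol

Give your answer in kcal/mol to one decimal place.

eq. 1 as written (CO(g) already on the reactant side): -67.6 kcal/mol
eq. 2 as written (C3H6O(l) already on the reactant side): -427.8 kcal/mol
eq. 3 reversed (reverse to put C3H6(g) on the product side): +491.9 kcal/mol
By Hess's law, ΔH = (-67.6) + (-427.8) + (+491.9) = -3.5 kcal/mol

ΔH = -3.5 kcal/mol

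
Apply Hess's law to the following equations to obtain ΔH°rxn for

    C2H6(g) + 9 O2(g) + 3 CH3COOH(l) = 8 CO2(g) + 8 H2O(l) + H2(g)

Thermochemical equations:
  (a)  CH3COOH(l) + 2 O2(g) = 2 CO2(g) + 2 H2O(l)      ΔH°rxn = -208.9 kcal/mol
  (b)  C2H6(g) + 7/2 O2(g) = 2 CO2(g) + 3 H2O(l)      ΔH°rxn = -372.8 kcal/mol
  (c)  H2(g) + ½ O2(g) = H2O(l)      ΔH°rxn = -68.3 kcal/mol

(a) × 3 (×3 to match 3 CH3COOH(l) in the target): (3)·(-208.9) = -626.7 kcal/mol
(b) as written (C2H6(g) already on the reactant side): -372.8 kcal/mol
(c) reversed (H2(g) must end up as a product): +68.3 kcal/mol
Since enthalpy is a state function, ΔH°rxn = (-626.7) + (-372.8) + (+68.3) = -931.2 kcal/mol

ΔH°rxn = -931.2 kcal/mol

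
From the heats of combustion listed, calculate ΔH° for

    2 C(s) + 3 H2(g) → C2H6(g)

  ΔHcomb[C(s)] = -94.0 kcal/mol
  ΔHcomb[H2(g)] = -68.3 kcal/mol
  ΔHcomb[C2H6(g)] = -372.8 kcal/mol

With combustion enthalpies, reactants minus products:
= [2·(-94.0) + 3·(-68.3)] − [1·(-372.8)]
= -20.1 kcal/mol

ΔH° = -20.1 kcal/mol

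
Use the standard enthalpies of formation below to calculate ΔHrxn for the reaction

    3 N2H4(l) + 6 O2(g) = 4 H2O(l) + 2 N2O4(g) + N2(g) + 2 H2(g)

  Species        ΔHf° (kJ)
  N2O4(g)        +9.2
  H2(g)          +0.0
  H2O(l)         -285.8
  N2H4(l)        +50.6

ΔHrxn = -1276.6 kJ

ΔH°rxn = Σ nΔHf°(products) − Σ nΔHf°(reactants).
Products: 4·(-285.8) + 2·(+9.2) + 1·(+0.0) + 2·(+0.0) = -1124.8
Reactants: 3·(+50.6) + 6·(+0.0) = +151.8
ΔHrxn = (-1124.8) − (+151.8) = -1276.6 kJ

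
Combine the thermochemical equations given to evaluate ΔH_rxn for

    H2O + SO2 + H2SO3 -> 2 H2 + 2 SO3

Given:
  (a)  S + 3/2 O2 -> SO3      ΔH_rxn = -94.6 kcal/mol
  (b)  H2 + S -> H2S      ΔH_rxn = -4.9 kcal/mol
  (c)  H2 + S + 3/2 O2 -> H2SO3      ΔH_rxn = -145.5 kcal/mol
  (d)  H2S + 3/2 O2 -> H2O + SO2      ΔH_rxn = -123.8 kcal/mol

ΔH_rxn = 85.0 kcal/mol

(a) × 2: (2)·(-94.6) = -189.2 kcal/mol
(b) reversed: +4.9 kcal/mol
(c) reversed: +145.5 kcal/mol
(d) reversed: +123.8 kcal/mol
Since enthalpy is a state function, ΔH_rxn = (-189.2) + (+4.9) + (+145.5) + (+123.8) = 85.0 kcal/mol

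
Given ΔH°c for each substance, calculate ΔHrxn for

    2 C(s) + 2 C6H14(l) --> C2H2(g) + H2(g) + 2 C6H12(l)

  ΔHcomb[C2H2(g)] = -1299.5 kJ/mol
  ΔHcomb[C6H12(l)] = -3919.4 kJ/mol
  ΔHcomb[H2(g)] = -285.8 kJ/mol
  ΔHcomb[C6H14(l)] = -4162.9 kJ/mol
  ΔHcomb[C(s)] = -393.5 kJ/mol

Using ΔH = Σ nΔHc°(reactants) − Σ nΔHc°(products):
= [2·(-393.5) + 2·(-4162.9)] − [1·(-1299.5) + 1·(-285.8) + 2·(-3919.4)]
= 311.3 kJ/mol

ΔHrxn = 311.3 kJ/mol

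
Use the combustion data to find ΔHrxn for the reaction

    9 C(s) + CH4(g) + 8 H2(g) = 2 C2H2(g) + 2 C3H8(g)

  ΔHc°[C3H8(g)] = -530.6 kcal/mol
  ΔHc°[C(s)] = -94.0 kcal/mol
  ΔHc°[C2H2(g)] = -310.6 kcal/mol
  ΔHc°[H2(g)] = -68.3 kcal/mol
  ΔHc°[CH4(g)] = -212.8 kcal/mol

ΔHrxn = 77.2 kcal/mol

With combustion enthalpies, reactants minus products:
= [9·(-94.0) + 1·(-212.8) + 8·(-68.3)] − [2·(-310.6) + 2·(-530.6)]
= 77.2 kcal/mol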